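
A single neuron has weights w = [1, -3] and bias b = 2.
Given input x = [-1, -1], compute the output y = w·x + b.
y = 4

y = (1)(-1) + (-3)(-1) + 2 = 4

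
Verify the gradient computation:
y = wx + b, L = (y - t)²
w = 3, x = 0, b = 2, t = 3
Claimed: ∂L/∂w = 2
Incorrect

y = (3)(0) + 2 = 2
∂L/∂y = 2(y - t) = 2(2 - 3) = -2
∂y/∂w = x = 0
∂L/∂w = -2 × 0 = 0

Claimed value: 2
Incorrect: The correct gradient is 0.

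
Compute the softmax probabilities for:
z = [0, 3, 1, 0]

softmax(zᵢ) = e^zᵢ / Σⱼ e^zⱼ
p = [0.0403, 0.8098, 0.1096, 0.0403]

exp(z) = [1, 20.09, 2.718, 1]
Sum = 24.8
p = [0.0403, 0.8098, 0.1096, 0.0403]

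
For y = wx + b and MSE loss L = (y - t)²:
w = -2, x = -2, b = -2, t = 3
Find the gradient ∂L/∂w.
∂L/∂w = 4

y = wx + b = (-2)(-2) + -2 = 2
∂L/∂y = 2(y - t) = 2(2 - 3) = -2
∂y/∂w = x = -2
∂L/∂w = ∂L/∂y · ∂y/∂w = -2 × -2 = 4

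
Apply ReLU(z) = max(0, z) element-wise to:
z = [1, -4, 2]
h = [1, 0, 2]

ReLU applied element-wise: max(0,1)=1, max(0,-4)=0, max(0,2)=2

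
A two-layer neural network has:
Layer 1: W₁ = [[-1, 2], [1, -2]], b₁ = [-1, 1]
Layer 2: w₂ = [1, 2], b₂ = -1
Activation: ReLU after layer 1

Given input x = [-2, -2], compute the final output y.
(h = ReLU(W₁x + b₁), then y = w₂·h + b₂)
y = 5

Layer 1 pre-activation: z₁ = [-3, 3]
After ReLU: h = [0, 3]
Layer 2 output: y = 1×0 + 2×3 + -1 = 5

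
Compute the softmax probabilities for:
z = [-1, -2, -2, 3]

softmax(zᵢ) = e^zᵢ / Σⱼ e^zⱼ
p = [0.0178, 0.0065, 0.0065, 0.9692]

exp(z) = [0.3679, 0.1353, 0.1353, 20.09]
Sum = 20.72
p = [0.0178, 0.0065, 0.0065, 0.9692]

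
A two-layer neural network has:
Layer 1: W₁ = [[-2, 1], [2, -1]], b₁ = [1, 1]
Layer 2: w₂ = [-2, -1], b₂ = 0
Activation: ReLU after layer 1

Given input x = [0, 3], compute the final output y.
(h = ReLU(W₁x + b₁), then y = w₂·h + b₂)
y = -8

Layer 1 pre-activation: z₁ = [4, -2]
After ReLU: h = [4, 0]
Layer 2 output: y = -2×4 + -1×0 + 0 = -8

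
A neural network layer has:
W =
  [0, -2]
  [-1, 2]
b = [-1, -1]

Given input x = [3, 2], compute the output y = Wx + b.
y = [-5, 0]

Wx = [0×3 + -2×2, -1×3 + 2×2]
   = [-4, 1]
y = Wx + b = [-4 + -1, 1 + -1] = [-5, 0]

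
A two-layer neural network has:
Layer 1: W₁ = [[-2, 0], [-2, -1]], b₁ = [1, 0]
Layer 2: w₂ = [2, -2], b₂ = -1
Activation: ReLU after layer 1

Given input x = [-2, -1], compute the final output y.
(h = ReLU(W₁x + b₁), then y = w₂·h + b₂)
y = -1

Layer 1 pre-activation: z₁ = [5, 5]
After ReLU: h = [5, 5]
Layer 2 output: y = 2×5 + -2×5 + -1 = -1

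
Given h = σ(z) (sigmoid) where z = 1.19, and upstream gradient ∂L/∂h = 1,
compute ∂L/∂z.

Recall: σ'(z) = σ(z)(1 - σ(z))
∂L/∂z = 0.1788

σ(1.19) = 0.7667
σ'(1.19) = σ(1.19)(1 - σ(1.19)) = 0.7667 × 0.2333 = 0.1788
∂L/∂z = ∂L/∂h · σ'(z) = 1 × 0.1788 = 0.1788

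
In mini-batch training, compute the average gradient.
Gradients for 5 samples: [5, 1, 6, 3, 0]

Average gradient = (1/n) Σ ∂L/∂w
Average gradient = 3

Average = (1/5)(5 + 1 + 6 + 3 + 0) = 15/5 = 3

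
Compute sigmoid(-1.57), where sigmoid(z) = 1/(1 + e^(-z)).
0.1722

sigmoid(-1.57) = 1/(1 + e^(1.57)) = 1/(1 + 4.807) = 0.1722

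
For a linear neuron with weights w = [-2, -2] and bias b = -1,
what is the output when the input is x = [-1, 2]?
y = -3

y = (-2)(-1) + (-2)(2) + -1 = -3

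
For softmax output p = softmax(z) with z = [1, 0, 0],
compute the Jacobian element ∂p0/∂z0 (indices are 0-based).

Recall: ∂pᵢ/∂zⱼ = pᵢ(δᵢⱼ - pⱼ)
∂p0/∂z0 = 0.2442

p = softmax(z) = [0.5761, 0.2119, 0.2119]
p0 = 0.5761

∂p0/∂z0 = p0(1 - p0) = 0.5761 × (1 - 0.5761) = 0.2442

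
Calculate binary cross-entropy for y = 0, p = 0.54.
L = 0.7765

L = -0·log(0.54) - 1·log(0.46) = -log(0.46) = 0.7765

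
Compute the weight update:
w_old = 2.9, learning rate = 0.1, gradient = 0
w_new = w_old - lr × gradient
w_new = 2.9

w_new = w - η·∂L/∂w = 2.9 - 0.1×(0) = 2.9 - (0) = 2.9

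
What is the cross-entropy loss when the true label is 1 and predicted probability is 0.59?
L = 0.5276

L = -1·log(0.59) - 0·log(0.41) = -log(0.59) = 0.5276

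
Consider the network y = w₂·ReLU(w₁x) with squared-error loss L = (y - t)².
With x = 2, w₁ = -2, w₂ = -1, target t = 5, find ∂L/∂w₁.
∂L/∂w₁ = 0

Forward pass:
z = w₁x = -2×2 = -4
h = ReLU(-4) = 0
y = w₂h = -1×0 = 0

Backward pass:
∂L/∂y = 2(y - t) = 2(0 - 5) = -10
∂y/∂h = w₂ = -1
∂h/∂z = 0 (ReLU derivative)
∂z/∂w₁ = x = 2

∂L/∂w₁ = -10 × -1 × 0 × 2 = 0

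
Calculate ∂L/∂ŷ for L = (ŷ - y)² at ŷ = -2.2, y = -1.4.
∂L/∂ŷ = -1.6

∂L/∂ŷ = 2(ŷ - y) = 2(-2.2 - -1.4) = 2(-0.8) = -1.6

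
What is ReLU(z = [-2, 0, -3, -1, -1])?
h = [0, 0, 0, 0, 0]

ReLU applied element-wise: max(0,-2)=0, max(0,0)=0, max(0,-3)=0, max(0,-1)=0, max(0,-1)=0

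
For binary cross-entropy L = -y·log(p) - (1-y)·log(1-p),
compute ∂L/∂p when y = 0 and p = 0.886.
∂L/∂p = 8.772

∂L/∂p = -y/p + (1-y)/(1-p) = 0 + 1/0.114 = 8.772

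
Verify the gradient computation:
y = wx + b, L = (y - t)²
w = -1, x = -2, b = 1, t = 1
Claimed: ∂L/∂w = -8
Correct

y = (-1)(-2) + 1 = 3
∂L/∂y = 2(y - t) = 2(3 - 1) = 4
∂y/∂w = x = -2
∂L/∂w = 4 × -2 = -8

Claimed value: -8
Correct: The correct gradient is -8.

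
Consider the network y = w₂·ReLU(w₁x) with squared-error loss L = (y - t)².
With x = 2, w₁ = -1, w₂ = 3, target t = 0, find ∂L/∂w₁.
∂L/∂w₁ = 0

Forward pass:
z = w₁x = -1×2 = -2
h = ReLU(-2) = 0
y = w₂h = 3×0 = 0

Backward pass:
∂L/∂y = 2(y - t) = 2(0 - 0) = 0
∂y/∂h = w₂ = 3
∂h/∂z = 0 (ReLU derivative)
∂z/∂w₁ = x = 2

∂L/∂w₁ = 0 × 3 × 0 × 2 = 0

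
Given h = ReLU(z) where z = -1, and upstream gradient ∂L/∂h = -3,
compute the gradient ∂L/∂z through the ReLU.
∂L/∂z = 0

h = ReLU(-1) = 0
Since z < 0: ∂h/∂z = 0
∂L/∂z = ∂L/∂h · ∂h/∂z = -3 × 0 = 0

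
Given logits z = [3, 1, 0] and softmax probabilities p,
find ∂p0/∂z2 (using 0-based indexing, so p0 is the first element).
∂p0/∂z2 = -0.03545

p = softmax(z) = [0.8438, 0.1142, 0.04201]
p0 = 0.8438, p2 = 0.04201

∂p0/∂z2 = -p0 × p2 = -0.8438 × 0.04201 = -0.03545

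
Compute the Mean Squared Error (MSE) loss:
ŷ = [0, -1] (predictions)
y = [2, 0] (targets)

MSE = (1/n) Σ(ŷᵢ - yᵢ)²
MSE = 2.5

MSE = (1/2)((0-2)² + (-1-0)²) = (1/2)(4 + 1) = 2.5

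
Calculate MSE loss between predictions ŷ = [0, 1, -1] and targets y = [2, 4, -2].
MSE = 4.667

MSE = (1/3)((0-2)² + (1-4)² + (-1--2)²) = (1/3)(4 + 9 + 1) = 4.667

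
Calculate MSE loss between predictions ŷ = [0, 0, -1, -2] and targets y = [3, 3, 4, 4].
MSE = 19.75

MSE = (1/4)((0-3)² + (0-3)² + (-1-4)² + (-2-4)²) = (1/4)(9 + 9 + 25 + 36) = 19.75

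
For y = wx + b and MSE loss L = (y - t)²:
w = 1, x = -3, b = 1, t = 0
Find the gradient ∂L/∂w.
∂L/∂w = 12

y = wx + b = (1)(-3) + 1 = -2
∂L/∂y = 2(y - t) = 2(-2 - 0) = -4
∂y/∂w = x = -3
∂L/∂w = ∂L/∂y · ∂y/∂w = -4 × -3 = 12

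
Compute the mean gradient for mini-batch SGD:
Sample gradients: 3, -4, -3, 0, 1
Average gradient = -0.6

Average = (1/5)(3 + -4 + -3 + 0 + 1) = -3/5 = -0.6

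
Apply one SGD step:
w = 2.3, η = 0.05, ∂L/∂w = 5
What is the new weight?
w_new = 2.05

w_new = w - η·∂L/∂w = 2.3 - 0.05×(5) = 2.3 - (0.25) = 2.05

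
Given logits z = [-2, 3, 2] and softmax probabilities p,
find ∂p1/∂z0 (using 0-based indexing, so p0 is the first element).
∂p1/∂z0 = -0.003566

p = softmax(z) = [0.004902, 0.7275, 0.2676]
p1 = 0.7275, p0 = 0.004902

∂p1/∂z0 = -p1 × p0 = -0.7275 × 0.004902 = -0.003566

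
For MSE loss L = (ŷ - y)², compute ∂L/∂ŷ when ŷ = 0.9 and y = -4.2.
∂L/∂ŷ = 10.2

∂L/∂ŷ = 2(ŷ - y) = 2(0.9 - -4.2) = 2(5.1) = 10.2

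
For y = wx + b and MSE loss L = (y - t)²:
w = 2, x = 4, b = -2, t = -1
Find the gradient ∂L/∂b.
∂L/∂b = 14

y = wx + b = (2)(4) + -2 = 6
∂L/∂y = 2(y - t) = 2(6 - -1) = 14
∂y/∂b = 1
∂L/∂b = ∂L/∂y · ∂y/∂b = 14 × 1 = 14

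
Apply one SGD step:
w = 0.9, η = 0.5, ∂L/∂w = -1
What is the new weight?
w_new = 1.4

w_new = w - η·∂L/∂w = 0.9 - 0.5×(-1) = 0.9 - (-0.5) = 1.4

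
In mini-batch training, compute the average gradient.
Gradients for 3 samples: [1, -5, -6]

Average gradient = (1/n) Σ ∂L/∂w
Average gradient = -3.333

Average = (1/3)(1 + -5 + -6) = -10/3 = -3.333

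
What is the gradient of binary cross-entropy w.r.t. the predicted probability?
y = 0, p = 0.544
∂L/∂p = 2.193

∂L/∂p = -y/p + (1-y)/(1-p) = 0 + 1/0.456 = 2.193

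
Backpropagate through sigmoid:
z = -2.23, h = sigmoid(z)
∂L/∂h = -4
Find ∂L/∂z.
∂L/∂z = -0.3506

σ(-2.23) = 0.09709
σ'(-2.23) = σ(-2.23)(1 - σ(-2.23)) = 0.09709 × 0.9029 = 0.08766
∂L/∂z = ∂L/∂h · σ'(z) = -4 × 0.08766 = -0.3506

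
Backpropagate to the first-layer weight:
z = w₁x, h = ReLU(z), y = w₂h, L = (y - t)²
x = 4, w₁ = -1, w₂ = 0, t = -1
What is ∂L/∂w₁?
∂L/∂w₁ = 0

Forward pass:
z = w₁x = -1×4 = -4
h = ReLU(-4) = 0
y = w₂h = 0×0 = 0

Backward pass:
∂L/∂y = 2(y - t) = 2(0 - -1) = 2
∂y/∂h = w₂ = 0
∂h/∂z = 0 (ReLU derivative)
∂z/∂w₁ = x = 4

∂L/∂w₁ = 2 × 0 × 0 × 4 = 0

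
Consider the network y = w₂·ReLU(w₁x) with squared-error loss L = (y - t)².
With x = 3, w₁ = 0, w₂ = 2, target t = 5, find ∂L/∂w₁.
∂L/∂w₁ = 0

Forward pass:
z = w₁x = 0×3 = 0
h = ReLU(0) = 0
y = w₂h = 2×0 = 0

Backward pass:
∂L/∂y = 2(y - t) = 2(0 - 5) = -10
∂y/∂h = w₂ = 2
∂h/∂z = 0 (ReLU derivative)
∂z/∂w₁ = x = 3

∂L/∂w₁ = -10 × 2 × 0 × 3 = 0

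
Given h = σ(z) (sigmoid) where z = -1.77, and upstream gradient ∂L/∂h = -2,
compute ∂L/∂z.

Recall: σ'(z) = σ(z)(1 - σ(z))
∂L/∂z = -0.2487

σ(-1.77) = 0.1455
σ'(-1.77) = σ(-1.77)(1 - σ(-1.77)) = 0.1455 × 0.8545 = 0.1244
∂L/∂z = ∂L/∂h · σ'(z) = -2 × 0.1244 = -0.2487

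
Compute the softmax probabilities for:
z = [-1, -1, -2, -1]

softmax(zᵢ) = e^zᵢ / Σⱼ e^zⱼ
p = [0.2969, 0.2969, 0.1092, 0.2969]

exp(z) = [0.3679, 0.3679, 0.1353, 0.3679]
Sum = 1.239
p = [0.2969, 0.2969, 0.1092, 0.2969]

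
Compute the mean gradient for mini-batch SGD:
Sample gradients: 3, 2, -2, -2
Average gradient = 0.25

Average = (1/4)(3 + 2 + -2 + -2) = 1/4 = 0.25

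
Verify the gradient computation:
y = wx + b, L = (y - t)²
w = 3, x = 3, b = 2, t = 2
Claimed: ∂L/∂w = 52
Incorrect

y = (3)(3) + 2 = 11
∂L/∂y = 2(y - t) = 2(11 - 2) = 18
∂y/∂w = x = 3
∂L/∂w = 18 × 3 = 54

Claimed value: 52
Incorrect: The correct gradient is 54.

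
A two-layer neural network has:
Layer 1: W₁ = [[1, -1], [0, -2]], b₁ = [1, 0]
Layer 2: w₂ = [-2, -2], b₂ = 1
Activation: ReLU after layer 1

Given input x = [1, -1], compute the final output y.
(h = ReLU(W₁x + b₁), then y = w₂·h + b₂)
y = -9

Layer 1 pre-activation: z₁ = [3, 2]
After ReLU: h = [3, 2]
Layer 2 output: y = -2×3 + -2×2 + 1 = -9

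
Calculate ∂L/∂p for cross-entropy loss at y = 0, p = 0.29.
∂L/∂p = 1.408

∂L/∂p = -y/p + (1-y)/(1-p) = 0 + 1/0.71 = 1.408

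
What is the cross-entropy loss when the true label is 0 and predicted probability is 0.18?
L = 0.1985

L = -0·log(0.18) - 1·log(0.82) = -log(0.82) = 0.1985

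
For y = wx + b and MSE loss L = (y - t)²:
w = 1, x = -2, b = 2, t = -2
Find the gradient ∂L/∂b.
∂L/∂b = 4

y = wx + b = (1)(-2) + 2 = 0
∂L/∂y = 2(y - t) = 2(0 - -2) = 4
∂y/∂b = 1
∂L/∂b = ∂L/∂y · ∂y/∂b = 4 × 1 = 4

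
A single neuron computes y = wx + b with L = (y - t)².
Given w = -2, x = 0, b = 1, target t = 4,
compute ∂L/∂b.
∂L/∂b = -6

y = wx + b = (-2)(0) + 1 = 1
∂L/∂y = 2(y - t) = 2(1 - 4) = -6
∂y/∂b = 1
∂L/∂b = ∂L/∂y · ∂y/∂b = -6 × 1 = -6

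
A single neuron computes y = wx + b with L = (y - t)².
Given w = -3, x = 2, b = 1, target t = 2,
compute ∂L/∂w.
∂L/∂w = -28

y = wx + b = (-3)(2) + 1 = -5
∂L/∂y = 2(y - t) = 2(-5 - 2) = -14
∂y/∂w = x = 2
∂L/∂w = ∂L/∂y · ∂y/∂w = -14 × 2 = -28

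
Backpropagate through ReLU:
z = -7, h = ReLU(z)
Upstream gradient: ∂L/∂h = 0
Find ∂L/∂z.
∂L/∂z = 0

h = ReLU(-7) = 0
Since z < 0: ∂h/∂z = 0
∂L/∂z = ∂L/∂h · ∂h/∂z = 0 × 0 = 0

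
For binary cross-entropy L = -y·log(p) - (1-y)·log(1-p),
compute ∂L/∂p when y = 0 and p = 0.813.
∂L/∂p = 5.348

∂L/∂p = -y/p + (1-y)/(1-p) = 0 + 1/0.187 = 5.348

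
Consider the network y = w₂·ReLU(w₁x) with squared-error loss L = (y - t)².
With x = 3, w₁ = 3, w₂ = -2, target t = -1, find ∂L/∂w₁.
∂L/∂w₁ = 204

Forward pass:
z = w₁x = 3×3 = 9
h = ReLU(9) = 9
y = w₂h = -2×9 = -18

Backward pass:
∂L/∂y = 2(y - t) = 2(-18 - -1) = -34
∂y/∂h = w₂ = -2
∂h/∂z = 1 (ReLU derivative)
∂z/∂w₁ = x = 3

∂L/∂w₁ = -34 × -2 × 1 × 3 = 204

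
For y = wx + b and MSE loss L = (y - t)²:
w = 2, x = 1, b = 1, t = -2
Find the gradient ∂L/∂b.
∂L/∂b = 10

y = wx + b = (2)(1) + 1 = 3
∂L/∂y = 2(y - t) = 2(3 - -2) = 10
∂y/∂b = 1
∂L/∂b = ∂L/∂y · ∂y/∂b = 10 × 1 = 10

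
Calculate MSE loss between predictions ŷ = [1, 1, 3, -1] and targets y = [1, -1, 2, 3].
MSE = 5.25

MSE = (1/4)((1-1)² + (1--1)² + (3-2)² + (-1-3)²) = (1/4)(0 + 4 + 1 + 16) = 5.25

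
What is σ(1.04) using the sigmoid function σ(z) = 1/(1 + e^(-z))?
0.7389

sigmoid(1.04) = 1/(1 + e^(-1.04)) = 1/(1 + 0.3535) = 0.7389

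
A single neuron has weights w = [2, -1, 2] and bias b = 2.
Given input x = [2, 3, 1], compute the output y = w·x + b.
y = 5

y = (2)(2) + (-1)(3) + (2)(1) + 2 = 5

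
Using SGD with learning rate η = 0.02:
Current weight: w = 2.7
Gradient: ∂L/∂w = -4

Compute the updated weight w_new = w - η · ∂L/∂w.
w_new = 2.78

w_new = w - η·∂L/∂w = 2.7 - 0.02×(-4) = 2.7 - (-0.08) = 2.78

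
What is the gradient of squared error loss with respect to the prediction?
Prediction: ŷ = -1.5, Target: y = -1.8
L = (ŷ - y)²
∂L/∂ŷ = 0.6

∂L/∂ŷ = 2(ŷ - y) = 2(-1.5 - -1.8) = 2(0.3) = 0.6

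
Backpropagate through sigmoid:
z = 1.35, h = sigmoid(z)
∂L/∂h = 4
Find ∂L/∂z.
∂L/∂z = 0.654

σ(1.35) = 0.7941
σ'(1.35) = σ(1.35)(1 - σ(1.35)) = 0.7941 × 0.2059 = 0.1635
∂L/∂z = ∂L/∂h · σ'(z) = 4 × 0.1635 = 0.654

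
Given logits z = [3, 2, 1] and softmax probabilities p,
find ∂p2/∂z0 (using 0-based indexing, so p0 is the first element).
∂p2/∂z0 = -0.05989

p = softmax(z) = [0.6652, 0.2447, 0.09003]
p2 = 0.09003, p0 = 0.6652

∂p2/∂z0 = -p2 × p0 = -0.09003 × 0.6652 = -0.05989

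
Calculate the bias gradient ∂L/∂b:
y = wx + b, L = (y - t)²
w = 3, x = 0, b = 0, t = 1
∂L/∂b = -2

y = wx + b = (3)(0) + 0 = 0
∂L/∂y = 2(y - t) = 2(0 - 1) = -2
∂y/∂b = 1
∂L/∂b = ∂L/∂y · ∂y/∂b = -2 × 1 = -2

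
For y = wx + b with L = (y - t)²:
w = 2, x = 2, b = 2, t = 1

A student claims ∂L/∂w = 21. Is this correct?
Incorrect

y = (2)(2) + 2 = 6
∂L/∂y = 2(y - t) = 2(6 - 1) = 10
∂y/∂w = x = 2
∂L/∂w = 10 × 2 = 20

Claimed value: 21
Incorrect: The correct gradient is 20.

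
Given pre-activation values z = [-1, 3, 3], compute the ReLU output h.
h = [0, 3, 3]

ReLU applied element-wise: max(0,-1)=0, max(0,3)=3, max(0,3)=3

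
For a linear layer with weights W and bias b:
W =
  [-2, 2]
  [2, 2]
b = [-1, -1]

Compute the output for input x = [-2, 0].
y = [3, -5]

Wx = [-2×-2 + 2×0, 2×-2 + 2×0]
   = [4, -4]
y = Wx + b = [4 + -1, -4 + -1] = [3, -5]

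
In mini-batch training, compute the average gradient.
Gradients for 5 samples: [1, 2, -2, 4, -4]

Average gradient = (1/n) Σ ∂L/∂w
Average gradient = 0.2

Average = (1/5)(1 + 2 + -2 + 4 + -4) = 1/5 = 0.2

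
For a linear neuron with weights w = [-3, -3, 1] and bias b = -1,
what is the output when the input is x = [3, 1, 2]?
y = -11

y = (-3)(3) + (-3)(1) + (1)(2) + -1 = -11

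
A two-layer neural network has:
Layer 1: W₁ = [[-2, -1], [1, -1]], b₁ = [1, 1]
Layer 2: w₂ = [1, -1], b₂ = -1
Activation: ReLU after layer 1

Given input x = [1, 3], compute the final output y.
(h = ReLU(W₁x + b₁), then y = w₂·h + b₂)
y = -1

Layer 1 pre-activation: z₁ = [-4, -1]
After ReLU: h = [0, 0]
Layer 2 output: y = 1×0 + -1×0 + -1 = -1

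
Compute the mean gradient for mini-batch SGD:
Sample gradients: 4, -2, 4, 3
Average gradient = 2.25

Average = (1/4)(4 + -2 + 4 + 3) = 9/4 = 2.25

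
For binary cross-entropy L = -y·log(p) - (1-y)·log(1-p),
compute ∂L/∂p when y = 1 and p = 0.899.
∂L/∂p = -1.112

∂L/∂p = -y/p + (1-y)/(1-p) = -1/0.899 + 0 = -1.112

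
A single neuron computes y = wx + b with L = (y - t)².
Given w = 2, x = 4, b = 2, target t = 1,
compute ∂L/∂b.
∂L/∂b = 18

y = wx + b = (2)(4) + 2 = 10
∂L/∂y = 2(y - t) = 2(10 - 1) = 18
∂y/∂b = 1
∂L/∂b = ∂L/∂y · ∂y/∂b = 18 × 1 = 18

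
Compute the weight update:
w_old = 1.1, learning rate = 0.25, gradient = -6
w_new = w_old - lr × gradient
w_new = 2.6

w_new = w - η·∂L/∂w = 1.1 - 0.25×(-6) = 1.1 - (-1.5) = 2.6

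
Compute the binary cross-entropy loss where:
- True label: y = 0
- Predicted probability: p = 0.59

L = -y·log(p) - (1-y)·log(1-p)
L = 0.8916

L = -0·log(0.59) - 1·log(0.41) = -log(0.41) = 0.8916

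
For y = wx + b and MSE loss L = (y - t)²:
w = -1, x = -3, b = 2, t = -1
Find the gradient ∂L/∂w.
∂L/∂w = -36

y = wx + b = (-1)(-3) + 2 = 5
∂L/∂y = 2(y - t) = 2(5 - -1) = 12
∂y/∂w = x = -3
∂L/∂w = ∂L/∂y · ∂y/∂w = 12 × -3 = -36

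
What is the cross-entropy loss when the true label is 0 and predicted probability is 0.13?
L = 0.1393

L = -0·log(0.13) - 1·log(0.87) = -log(0.87) = 0.1393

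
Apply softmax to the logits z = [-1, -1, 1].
p = [0.1065, 0.1065, 0.787]

exp(z) = [0.3679, 0.3679, 2.718]
Sum = 3.454
p = [0.1065, 0.1065, 0.787]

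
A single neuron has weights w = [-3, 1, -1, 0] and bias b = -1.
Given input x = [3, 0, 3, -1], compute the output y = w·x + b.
y = -13

y = (-3)(3) + (1)(0) + (-1)(3) + (0)(-1) + -1 = -13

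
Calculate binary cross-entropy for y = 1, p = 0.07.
L = 2.659

L = -1·log(0.07) - 0·log(0.93) = -log(0.07) = 2.659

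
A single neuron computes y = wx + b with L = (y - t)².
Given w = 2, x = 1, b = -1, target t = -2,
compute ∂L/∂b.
∂L/∂b = 6

y = wx + b = (2)(1) + -1 = 1
∂L/∂y = 2(y - t) = 2(1 - -2) = 6
∂y/∂b = 1
∂L/∂b = ∂L/∂y · ∂y/∂b = 6 × 1 = 6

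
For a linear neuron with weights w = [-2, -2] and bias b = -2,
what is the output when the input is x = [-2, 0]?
y = 2

y = (-2)(-2) + (-2)(0) + -2 = 2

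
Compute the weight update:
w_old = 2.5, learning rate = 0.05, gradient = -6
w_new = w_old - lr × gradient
w_new = 2.8

w_new = w - η·∂L/∂w = 2.5 - 0.05×(-6) = 2.5 - (-0.3) = 2.8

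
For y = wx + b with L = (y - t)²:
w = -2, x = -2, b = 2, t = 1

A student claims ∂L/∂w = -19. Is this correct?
Incorrect

y = (-2)(-2) + 2 = 6
∂L/∂y = 2(y - t) = 2(6 - 1) = 10
∂y/∂w = x = -2
∂L/∂w = 10 × -2 = -20

Claimed value: -19
Incorrect: The correct gradient is -20.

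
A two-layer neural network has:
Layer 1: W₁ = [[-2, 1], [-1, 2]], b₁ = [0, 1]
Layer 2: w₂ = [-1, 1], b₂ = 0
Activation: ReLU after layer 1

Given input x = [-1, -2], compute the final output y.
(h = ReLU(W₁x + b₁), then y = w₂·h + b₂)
y = 0

Layer 1 pre-activation: z₁ = [0, -2]
After ReLU: h = [0, 0]
Layer 2 output: y = -1×0 + 1×0 + 0 = 0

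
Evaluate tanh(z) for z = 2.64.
0.9899

tanh(2.64) = (e^(2.64) - e^(-2.64))/(e^(2.64) + e^(-2.64)) = 0.9899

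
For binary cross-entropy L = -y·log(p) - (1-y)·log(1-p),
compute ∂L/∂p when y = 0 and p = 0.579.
∂L/∂p = 2.375

∂L/∂p = -y/p + (1-y)/(1-p) = 0 + 1/0.421 = 2.375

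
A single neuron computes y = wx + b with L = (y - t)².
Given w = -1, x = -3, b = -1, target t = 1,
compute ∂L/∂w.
∂L/∂w = -6

y = wx + b = (-1)(-3) + -1 = 2
∂L/∂y = 2(y - t) = 2(2 - 1) = 2
∂y/∂w = x = -3
∂L/∂w = ∂L/∂y · ∂y/∂w = 2 × -3 = -6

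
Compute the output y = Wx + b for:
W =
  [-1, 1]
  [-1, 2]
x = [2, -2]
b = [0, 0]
y = [-4, -6]

Wx = [-1×2 + 1×-2, -1×2 + 2×-2]
   = [-4, -6]
y = Wx + b = [-4 + 0, -6 + 0] = [-4, -6]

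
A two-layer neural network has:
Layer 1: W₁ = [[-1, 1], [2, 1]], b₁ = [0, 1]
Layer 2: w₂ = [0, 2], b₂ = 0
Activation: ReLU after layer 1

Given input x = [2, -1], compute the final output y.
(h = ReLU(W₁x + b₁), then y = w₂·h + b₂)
y = 8

Layer 1 pre-activation: z₁ = [-3, 4]
After ReLU: h = [0, 4]
Layer 2 output: y = 0×0 + 2×4 + 0 = 8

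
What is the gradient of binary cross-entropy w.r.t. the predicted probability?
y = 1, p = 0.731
∂L/∂p = -1.368

∂L/∂p = -y/p + (1-y)/(1-p) = -1/0.731 + 0 = -1.368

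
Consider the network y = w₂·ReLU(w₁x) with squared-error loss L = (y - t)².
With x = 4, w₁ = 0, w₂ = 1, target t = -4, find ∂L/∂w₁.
∂L/∂w₁ = 0

Forward pass:
z = w₁x = 0×4 = 0
h = ReLU(0) = 0
y = w₂h = 1×0 = 0

Backward pass:
∂L/∂y = 2(y - t) = 2(0 - -4) = 8
∂y/∂h = w₂ = 1
∂h/∂z = 0 (ReLU derivative)
∂z/∂w₁ = x = 4

∂L/∂w₁ = 8 × 1 × 0 × 4 = 0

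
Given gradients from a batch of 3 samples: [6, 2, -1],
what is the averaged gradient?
Average gradient = 2.333

Average = (1/3)(6 + 2 + -1) = 7/3 = 2.333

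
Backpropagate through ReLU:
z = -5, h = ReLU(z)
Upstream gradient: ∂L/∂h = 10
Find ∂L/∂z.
∂L/∂z = 0

h = ReLU(-5) = 0
Since z < 0: ∂h/∂z = 0
∂L/∂z = ∂L/∂h · ∂h/∂z = 10 × 0 = 0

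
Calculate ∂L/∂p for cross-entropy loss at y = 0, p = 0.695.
∂L/∂p = 3.279

∂L/∂p = -y/p + (1-y)/(1-p) = 0 + 1/0.305 = 3.279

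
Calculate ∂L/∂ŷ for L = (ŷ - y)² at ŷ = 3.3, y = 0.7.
∂L/∂ŷ = 5.2

∂L/∂ŷ = 2(ŷ - y) = 2(3.3 - 0.7) = 2(2.6) = 5.2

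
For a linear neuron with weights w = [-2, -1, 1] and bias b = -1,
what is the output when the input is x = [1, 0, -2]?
y = -5

y = (-2)(1) + (-1)(0) + (1)(-2) + -1 = -5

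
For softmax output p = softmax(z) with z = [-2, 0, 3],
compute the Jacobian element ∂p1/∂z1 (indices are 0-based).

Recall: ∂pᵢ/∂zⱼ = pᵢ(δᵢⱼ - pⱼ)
∂p1/∂z1 = 0.0449

p = softmax(z) = [0.006377, 0.04712, 0.9465]
p1 = 0.04712

∂p1/∂z1 = p1(1 - p1) = 0.04712 × (1 - 0.04712) = 0.0449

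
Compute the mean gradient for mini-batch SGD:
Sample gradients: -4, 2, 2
Average gradient = 0

Average = (1/3)(-4 + 2 + 2) = 0/3 = 0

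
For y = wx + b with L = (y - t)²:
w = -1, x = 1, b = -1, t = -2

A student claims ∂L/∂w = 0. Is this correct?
Correct

y = (-1)(1) + -1 = -2
∂L/∂y = 2(y - t) = 2(-2 - -2) = 0
∂y/∂w = x = 1
∂L/∂w = 0 × 1 = 0

Claimed value: 0
Correct: The correct gradient is 0.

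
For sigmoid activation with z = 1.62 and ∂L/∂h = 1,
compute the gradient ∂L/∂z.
∂L/∂z = 0.1379

σ(1.62) = 0.8348
σ'(1.62) = σ(1.62)(1 - σ(1.62)) = 0.8348 × 0.1652 = 0.1379
∂L/∂z = ∂L/∂h · σ'(z) = 1 × 0.1379 = 0.1379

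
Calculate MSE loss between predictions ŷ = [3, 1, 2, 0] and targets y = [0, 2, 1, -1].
MSE = 3

MSE = (1/4)((3-0)² + (1-2)² + (2-1)² + (0--1)²) = (1/4)(9 + 1 + 1 + 1) = 3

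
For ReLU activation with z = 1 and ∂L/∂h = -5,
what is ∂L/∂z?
∂L/∂z = -5

h = ReLU(1) = 1
Since z > 0: ∂h/∂z = 1
∂L/∂z = ∂L/∂h · ∂h/∂z = -5 × 1 = -5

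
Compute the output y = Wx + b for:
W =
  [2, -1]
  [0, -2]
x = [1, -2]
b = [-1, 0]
y = [3, 4]

Wx = [2×1 + -1×-2, 0×1 + -2×-2]
   = [4, 4]
y = Wx + b = [4 + -1, 4 + 0] = [3, 4]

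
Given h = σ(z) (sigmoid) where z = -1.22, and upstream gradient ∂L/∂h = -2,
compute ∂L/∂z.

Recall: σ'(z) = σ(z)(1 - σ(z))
∂L/∂z = -0.352

σ(-1.22) = 0.2279
σ'(-1.22) = σ(-1.22)(1 - σ(-1.22)) = 0.2279 × 0.7721 = 0.176
∂L/∂z = ∂L/∂h · σ'(z) = -2 × 0.176 = -0.352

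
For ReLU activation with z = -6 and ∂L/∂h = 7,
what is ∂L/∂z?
∂L/∂z = 0

h = ReLU(-6) = 0
Since z < 0: ∂h/∂z = 0
∂L/∂z = ∂L/∂h · ∂h/∂z = 7 × 0 = 0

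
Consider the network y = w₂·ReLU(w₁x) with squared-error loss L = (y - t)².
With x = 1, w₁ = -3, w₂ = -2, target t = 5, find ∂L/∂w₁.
∂L/∂w₁ = 0

Forward pass:
z = w₁x = -3×1 = -3
h = ReLU(-3) = 0
y = w₂h = -2×0 = 0

Backward pass:
∂L/∂y = 2(y - t) = 2(0 - 5) = -10
∂y/∂h = w₂ = -2
∂h/∂z = 0 (ReLU derivative)
∂z/∂w₁ = x = 1

∂L/∂w₁ = -10 × -2 × 0 × 1 = 0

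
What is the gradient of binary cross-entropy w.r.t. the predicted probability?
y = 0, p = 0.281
∂L/∂p = 1.391

∂L/∂p = -y/p + (1-y)/(1-p) = 0 + 1/0.719 = 1.391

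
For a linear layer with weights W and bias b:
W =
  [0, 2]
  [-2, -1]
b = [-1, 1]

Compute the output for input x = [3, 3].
y = [5, -8]

Wx = [0×3 + 2×3, -2×3 + -1×3]
   = [6, -9]
y = Wx + b = [6 + -1, -9 + 1] = [5, -8]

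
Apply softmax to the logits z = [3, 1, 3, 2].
p = [0.3995, 0.0541, 0.3995, 0.147]

exp(z) = [20.09, 2.718, 20.09, 7.389]
Sum = 50.28
p = [0.3995, 0.0541, 0.3995, 0.147]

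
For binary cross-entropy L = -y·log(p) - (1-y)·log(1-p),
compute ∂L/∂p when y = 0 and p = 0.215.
∂L/∂p = 1.274

∂L/∂p = -y/p + (1-y)/(1-p) = 0 + 1/0.785 = 1.274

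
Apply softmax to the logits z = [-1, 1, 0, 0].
p = [0.0723, 0.5344, 0.1966, 0.1966]

exp(z) = [0.3679, 2.718, 1, 1]
Sum = 5.086
p = [0.0723, 0.5344, 0.1966, 0.1966]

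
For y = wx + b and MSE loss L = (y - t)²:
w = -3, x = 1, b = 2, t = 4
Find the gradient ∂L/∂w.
∂L/∂w = -10

y = wx + b = (-3)(1) + 2 = -1
∂L/∂y = 2(y - t) = 2(-1 - 4) = -10
∂y/∂w = x = 1
∂L/∂w = ∂L/∂y · ∂y/∂w = -10 × 1 = -10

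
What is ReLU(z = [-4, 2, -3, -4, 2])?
h = [0, 2, 0, 0, 2]

ReLU applied element-wise: max(0,-4)=0, max(0,2)=2, max(0,-3)=0, max(0,-4)=0, max(0,2)=2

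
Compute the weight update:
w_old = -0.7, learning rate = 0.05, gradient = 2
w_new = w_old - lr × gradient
w_new = -0.8

w_new = w - η·∂L/∂w = -0.7 - 0.05×(2) = -0.7 - (0.1) = -0.8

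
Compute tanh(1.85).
0.9517

tanh(1.85) = (e^(1.85) - e^(-1.85))/(e^(1.85) + e^(-1.85)) = 0.9517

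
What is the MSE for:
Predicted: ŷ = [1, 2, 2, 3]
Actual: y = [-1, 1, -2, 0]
MSE = 7.5

MSE = (1/4)((1--1)² + (2-1)² + (2--2)² + (3-0)²) = (1/4)(4 + 1 + 16 + 9) = 7.5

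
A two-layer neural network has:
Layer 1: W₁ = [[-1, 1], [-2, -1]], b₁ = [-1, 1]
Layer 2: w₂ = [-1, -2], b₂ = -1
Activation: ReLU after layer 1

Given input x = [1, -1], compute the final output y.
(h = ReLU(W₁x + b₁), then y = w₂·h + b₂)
y = -1

Layer 1 pre-activation: z₁ = [-3, 0]
After ReLU: h = [0, 0]
Layer 2 output: y = -1×0 + -2×0 + -1 = -1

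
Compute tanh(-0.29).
-0.2821

tanh(-0.29) = (e^(-0.29) - e^(0.29))/(e^(-0.29) + e^(0.29)) = -0.2821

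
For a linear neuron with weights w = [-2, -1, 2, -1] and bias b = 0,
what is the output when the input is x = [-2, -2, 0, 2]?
y = 4

y = (-2)(-2) + (-1)(-2) + (2)(0) + (-1)(2) + 0 = 4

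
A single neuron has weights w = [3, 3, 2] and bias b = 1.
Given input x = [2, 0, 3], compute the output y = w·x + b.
y = 13

y = (3)(2) + (3)(0) + (2)(3) + 1 = 13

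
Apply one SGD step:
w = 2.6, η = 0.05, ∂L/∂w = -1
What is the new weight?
w_new = 2.65

w_new = w - η·∂L/∂w = 2.6 - 0.05×(-1) = 2.6 - (-0.05) = 2.65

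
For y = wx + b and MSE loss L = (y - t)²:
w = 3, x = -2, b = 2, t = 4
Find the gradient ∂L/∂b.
∂L/∂b = -16

y = wx + b = (3)(-2) + 2 = -4
∂L/∂y = 2(y - t) = 2(-4 - 4) = -16
∂y/∂b = 1
∂L/∂b = ∂L/∂y · ∂y/∂b = -16 × 1 = -16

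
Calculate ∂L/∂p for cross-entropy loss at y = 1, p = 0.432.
∂L/∂p = -2.315

∂L/∂p = -y/p + (1-y)/(1-p) = -1/0.432 + 0 = -2.315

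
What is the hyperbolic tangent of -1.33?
-0.8692

tanh(-1.33) = (e^(-1.33) - e^(1.33))/(e^(-1.33) + e^(1.33)) = -0.8692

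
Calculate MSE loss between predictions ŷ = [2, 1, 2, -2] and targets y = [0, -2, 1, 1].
MSE = 5.75

MSE = (1/4)((2-0)² + (1--2)² + (2-1)² + (-2-1)²) = (1/4)(4 + 9 + 1 + 9) = 5.75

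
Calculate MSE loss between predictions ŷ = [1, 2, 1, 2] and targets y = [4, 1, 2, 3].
MSE = 3

MSE = (1/4)((1-4)² + (2-1)² + (1-2)² + (2-3)²) = (1/4)(9 + 1 + 1 + 1) = 3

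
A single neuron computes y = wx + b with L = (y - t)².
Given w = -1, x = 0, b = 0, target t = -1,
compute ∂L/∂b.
∂L/∂b = 2

y = wx + b = (-1)(0) + 0 = 0
∂L/∂y = 2(y - t) = 2(0 - -1) = 2
∂y/∂b = 1
∂L/∂b = ∂L/∂y · ∂y/∂b = 2 × 1 = 2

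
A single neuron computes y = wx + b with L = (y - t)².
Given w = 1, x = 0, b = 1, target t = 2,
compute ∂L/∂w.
∂L/∂w = 0

y = wx + b = (1)(0) + 1 = 1
∂L/∂y = 2(y - t) = 2(1 - 2) = -2
∂y/∂w = x = 0
∂L/∂w = ∂L/∂y · ∂y/∂w = -2 × 0 = 0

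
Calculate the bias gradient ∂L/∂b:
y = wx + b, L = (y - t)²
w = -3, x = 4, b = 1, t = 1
∂L/∂b = -24

y = wx + b = (-3)(4) + 1 = -11
∂L/∂y = 2(y - t) = 2(-11 - 1) = -24
∂y/∂b = 1
∂L/∂b = ∂L/∂y · ∂y/∂b = -24 × 1 = -24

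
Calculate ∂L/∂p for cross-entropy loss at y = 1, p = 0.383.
∂L/∂p = -2.611

∂L/∂p = -y/p + (1-y)/(1-p) = -1/0.383 + 0 = -2.611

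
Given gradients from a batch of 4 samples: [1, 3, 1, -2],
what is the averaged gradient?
Average gradient = 0.75

Average = (1/4)(1 + 3 + 1 + -2) = 3/4 = 0.75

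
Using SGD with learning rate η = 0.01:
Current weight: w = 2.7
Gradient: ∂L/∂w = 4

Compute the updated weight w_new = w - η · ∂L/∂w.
w_new = 2.66

w_new = w - η·∂L/∂w = 2.7 - 0.01×(4) = 2.7 - (0.04) = 2.66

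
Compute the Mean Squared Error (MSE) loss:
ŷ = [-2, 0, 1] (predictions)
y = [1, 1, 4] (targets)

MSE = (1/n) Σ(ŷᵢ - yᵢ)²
MSE = 6.333

MSE = (1/3)((-2-1)² + (0-1)² + (1-4)²) = (1/3)(9 + 1 + 9) = 6.333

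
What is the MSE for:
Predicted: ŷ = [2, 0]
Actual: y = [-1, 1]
MSE = 5

MSE = (1/2)((2--1)² + (0-1)²) = (1/2)(9 + 1) = 5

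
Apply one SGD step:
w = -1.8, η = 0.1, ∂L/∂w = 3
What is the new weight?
w_new = -2.1

w_new = w - η·∂L/∂w = -1.8 - 0.1×(3) = -1.8 - (0.3) = -2.1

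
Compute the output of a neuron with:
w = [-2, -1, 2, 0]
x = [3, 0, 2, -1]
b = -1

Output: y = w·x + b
y = -3

y = (-2)(3) + (-1)(0) + (2)(2) + (0)(-1) + -1 = -3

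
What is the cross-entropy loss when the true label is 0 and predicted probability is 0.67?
L = 1.109

L = -0·log(0.67) - 1·log(0.33) = -log(0.33) = 1.109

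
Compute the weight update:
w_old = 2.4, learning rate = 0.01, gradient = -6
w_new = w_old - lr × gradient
w_new = 2.46

w_new = w - η·∂L/∂w = 2.4 - 0.01×(-6) = 2.4 - (-0.06) = 2.46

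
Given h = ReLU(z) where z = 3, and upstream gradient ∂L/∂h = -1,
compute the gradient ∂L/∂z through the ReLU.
∂L/∂z = -1

h = ReLU(3) = 3
Since z > 0: ∂h/∂z = 1
∂L/∂z = ∂L/∂h · ∂h/∂z = -1 × 1 = -1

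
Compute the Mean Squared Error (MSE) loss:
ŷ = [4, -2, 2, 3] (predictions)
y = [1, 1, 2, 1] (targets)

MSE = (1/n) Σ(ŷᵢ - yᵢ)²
MSE = 5.5

MSE = (1/4)((4-1)² + (-2-1)² + (2-2)² + (3-1)²) = (1/4)(9 + 9 + 0 + 4) = 5.5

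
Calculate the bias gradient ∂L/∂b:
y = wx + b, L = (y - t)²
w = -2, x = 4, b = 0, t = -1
∂L/∂b = -14

y = wx + b = (-2)(4) + 0 = -8
∂L/∂y = 2(y - t) = 2(-8 - -1) = -14
∂y/∂b = 1
∂L/∂b = ∂L/∂y · ∂y/∂b = -14 × 1 = -14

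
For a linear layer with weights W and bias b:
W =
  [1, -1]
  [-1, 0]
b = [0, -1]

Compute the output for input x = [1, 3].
y = [-2, -2]

Wx = [1×1 + -1×3, -1×1 + 0×3]
   = [-2, -1]
y = Wx + b = [-2 + 0, -1 + -1] = [-2, -2]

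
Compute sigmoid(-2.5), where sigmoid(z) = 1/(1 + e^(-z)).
0.07586

sigmoid(-2.5) = 1/(1 + e^(2.5)) = 1/(1 + 12.18) = 0.07586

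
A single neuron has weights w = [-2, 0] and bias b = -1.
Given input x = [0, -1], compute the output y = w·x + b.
y = -1

y = (-2)(0) + (0)(-1) + -1 = -1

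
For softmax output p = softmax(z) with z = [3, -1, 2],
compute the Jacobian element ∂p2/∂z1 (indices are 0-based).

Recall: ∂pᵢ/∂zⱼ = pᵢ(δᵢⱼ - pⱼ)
∂p2/∂z1 = -0.003507

p = softmax(z) = [0.7214, 0.01321, 0.2654]
p2 = 0.2654, p1 = 0.01321

∂p2/∂z1 = -p2 × p1 = -0.2654 × 0.01321 = -0.003507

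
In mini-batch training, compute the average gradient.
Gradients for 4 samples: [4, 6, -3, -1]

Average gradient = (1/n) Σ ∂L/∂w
Average gradient = 1.5

Average = (1/4)(4 + 6 + -3 + -1) = 6/4 = 1.5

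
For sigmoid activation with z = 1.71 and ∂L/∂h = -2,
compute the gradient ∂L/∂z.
∂L/∂z = -0.2594

σ(1.71) = 0.8468
σ'(1.71) = σ(1.71)(1 - σ(1.71)) = 0.8468 × 0.1532 = 0.1297
∂L/∂z = ∂L/∂h · σ'(z) = -2 × 0.1297 = -0.2594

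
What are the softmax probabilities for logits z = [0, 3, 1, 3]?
p = [0.0228, 0.4576, 0.0619, 0.4576]

exp(z) = [1, 20.09, 2.718, 20.09]
Sum = 43.89
p = [0.0228, 0.4576, 0.0619, 0.4576]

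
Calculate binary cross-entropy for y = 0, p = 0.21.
L = 0.2357

L = -0·log(0.21) - 1·log(0.79) = -log(0.79) = 0.2357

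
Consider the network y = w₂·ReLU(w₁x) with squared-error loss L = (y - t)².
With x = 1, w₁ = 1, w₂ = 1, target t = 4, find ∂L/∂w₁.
∂L/∂w₁ = -6

Forward pass:
z = w₁x = 1×1 = 1
h = ReLU(1) = 1
y = w₂h = 1×1 = 1

Backward pass:
∂L/∂y = 2(y - t) = 2(1 - 4) = -6
∂y/∂h = w₂ = 1
∂h/∂z = 1 (ReLU derivative)
∂z/∂w₁ = x = 1

∂L/∂w₁ = -6 × 1 × 1 × 1 = -6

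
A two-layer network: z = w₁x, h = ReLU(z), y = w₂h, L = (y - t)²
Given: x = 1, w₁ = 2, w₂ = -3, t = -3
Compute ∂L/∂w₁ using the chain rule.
∂L/∂w₁ = 18

Forward pass:
z = w₁x = 2×1 = 2
h = ReLU(2) = 2
y = w₂h = -3×2 = -6

Backward pass:
∂L/∂y = 2(y - t) = 2(-6 - -3) = -6
∂y/∂h = w₂ = -3
∂h/∂z = 1 (ReLU derivative)
∂z/∂w₁ = x = 1

∂L/∂w₁ = -6 × -3 × 1 × 1 = 18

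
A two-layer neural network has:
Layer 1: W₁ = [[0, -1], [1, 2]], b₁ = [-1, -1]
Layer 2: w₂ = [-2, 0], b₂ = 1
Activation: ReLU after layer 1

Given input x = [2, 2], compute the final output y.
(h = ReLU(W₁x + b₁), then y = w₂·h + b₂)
y = 1

Layer 1 pre-activation: z₁ = [-3, 5]
After ReLU: h = [0, 5]
Layer 2 output: y = -2×0 + 0×5 + 1 = 1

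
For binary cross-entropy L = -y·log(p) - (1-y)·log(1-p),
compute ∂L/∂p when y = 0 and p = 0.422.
∂L/∂p = 1.73

∂L/∂p = -y/p + (1-y)/(1-p) = 0 + 1/0.578 = 1.73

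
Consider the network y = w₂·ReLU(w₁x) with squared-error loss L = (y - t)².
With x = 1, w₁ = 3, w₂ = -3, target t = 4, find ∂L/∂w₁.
∂L/∂w₁ = 78

Forward pass:
z = w₁x = 3×1 = 3
h = ReLU(3) = 3
y = w₂h = -3×3 = -9

Backward pass:
∂L/∂y = 2(y - t) = 2(-9 - 4) = -26
∂y/∂h = w₂ = -3
∂h/∂z = 1 (ReLU derivative)
∂z/∂w₁ = x = 1

∂L/∂w₁ = -26 × -3 × 1 × 1 = 78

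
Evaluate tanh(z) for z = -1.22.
-0.8397

tanh(-1.22) = (e^(-1.22) - e^(1.22))/(e^(-1.22) + e^(1.22)) = -0.8397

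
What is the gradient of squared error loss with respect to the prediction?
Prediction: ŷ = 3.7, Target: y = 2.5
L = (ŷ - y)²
∂L/∂ŷ = 2.4

∂L/∂ŷ = 2(ŷ - y) = 2(3.7 - 2.5) = 2(1.2) = 2.4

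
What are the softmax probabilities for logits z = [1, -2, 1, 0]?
p = [0.4136, 0.0206, 0.4136, 0.1522]

exp(z) = [2.718, 0.1353, 2.718, 1]
Sum = 6.572
p = [0.4136, 0.0206, 0.4136, 0.1522]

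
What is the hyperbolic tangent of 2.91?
0.9941

tanh(2.91) = (e^(2.91) - e^(-2.91))/(e^(2.91) + e^(-2.91)) = 0.9941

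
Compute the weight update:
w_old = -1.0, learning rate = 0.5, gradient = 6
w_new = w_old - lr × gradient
w_new = -4

w_new = w - η·∂L/∂w = -1.0 - 0.5×(6) = -1.0 - (3) = -4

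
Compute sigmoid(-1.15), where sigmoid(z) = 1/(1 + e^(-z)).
0.2405

sigmoid(-1.15) = 1/(1 + e^(1.15)) = 1/(1 + 3.158) = 0.2405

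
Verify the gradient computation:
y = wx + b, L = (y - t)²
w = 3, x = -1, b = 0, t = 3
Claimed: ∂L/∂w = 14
Incorrect

y = (3)(-1) + 0 = -3
∂L/∂y = 2(y - t) = 2(-3 - 3) = -12
∂y/∂w = x = -1
∂L/∂w = -12 × -1 = 12

Claimed value: 14
Incorrect: The correct gradient is 12.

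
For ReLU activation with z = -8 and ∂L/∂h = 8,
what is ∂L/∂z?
∂L/∂z = 0

h = ReLU(-8) = 0
Since z < 0: ∂h/∂z = 0
∂L/∂z = ∂L/∂h · ∂h/∂z = 8 × 0 = 0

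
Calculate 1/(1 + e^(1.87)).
0.1335

sigmoid(-1.87) = 1/(1 + e^(1.87)) = 1/(1 + 6.488) = 0.1335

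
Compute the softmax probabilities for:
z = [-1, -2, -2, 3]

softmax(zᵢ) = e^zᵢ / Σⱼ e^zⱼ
p = [0.0178, 0.0065, 0.0065, 0.9692]

exp(z) = [0.3679, 0.1353, 0.1353, 20.09]
Sum = 20.72
p = [0.0178, 0.0065, 0.0065, 0.9692]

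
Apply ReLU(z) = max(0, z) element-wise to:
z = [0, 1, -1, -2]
h = [0, 1, 0, 0]

ReLU applied element-wise: max(0,0)=0, max(0,1)=1, max(0,-1)=0, max(0,-2)=0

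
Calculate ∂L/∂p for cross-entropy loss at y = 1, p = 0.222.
∂L/∂p = -4.505

∂L/∂p = -y/p + (1-y)/(1-p) = -1/0.222 + 0 = -4.505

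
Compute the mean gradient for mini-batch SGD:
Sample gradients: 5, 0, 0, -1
Average gradient = 1

Average = (1/4)(5 + 0 + 0 + -1) = 4/4 = 1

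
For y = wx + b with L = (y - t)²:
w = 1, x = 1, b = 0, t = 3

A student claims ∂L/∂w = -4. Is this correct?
Correct

y = (1)(1) + 0 = 1
∂L/∂y = 2(y - t) = 2(1 - 3) = -4
∂y/∂w = x = 1
∂L/∂w = -4 × 1 = -4

Claimed value: -4
Correct: The correct gradient is -4.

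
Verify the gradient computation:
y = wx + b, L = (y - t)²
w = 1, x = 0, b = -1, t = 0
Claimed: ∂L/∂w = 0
Correct

y = (1)(0) + -1 = -1
∂L/∂y = 2(y - t) = 2(-1 - 0) = -2
∂y/∂w = x = 0
∂L/∂w = -2 × 0 = 0

Claimed value: 0
Correct: The correct gradient is 0.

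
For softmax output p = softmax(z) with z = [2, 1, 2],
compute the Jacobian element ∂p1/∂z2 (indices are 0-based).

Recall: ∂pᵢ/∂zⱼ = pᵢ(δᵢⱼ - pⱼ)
∂p1/∂z2 = -0.06561

p = softmax(z) = [0.4223, 0.1554, 0.4223]
p1 = 0.1554, p2 = 0.4223

∂p1/∂z2 = -p1 × p2 = -0.1554 × 0.4223 = -0.06561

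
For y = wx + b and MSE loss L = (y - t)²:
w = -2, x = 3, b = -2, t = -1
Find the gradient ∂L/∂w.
∂L/∂w = -42

y = wx + b = (-2)(3) + -2 = -8
∂L/∂y = 2(y - t) = 2(-8 - -1) = -14
∂y/∂w = x = 3
∂L/∂w = ∂L/∂y · ∂y/∂w = -14 × 3 = -42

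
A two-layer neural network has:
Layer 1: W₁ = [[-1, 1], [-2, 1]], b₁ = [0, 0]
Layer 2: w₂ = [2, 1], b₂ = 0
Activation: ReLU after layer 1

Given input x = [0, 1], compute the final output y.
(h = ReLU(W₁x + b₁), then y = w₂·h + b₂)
y = 3

Layer 1 pre-activation: z₁ = [1, 1]
After ReLU: h = [1, 1]
Layer 2 output: y = 2×1 + 1×1 + 0 = 3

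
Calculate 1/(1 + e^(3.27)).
0.03661

sigmoid(-3.27) = 1/(1 + e^(3.27)) = 1/(1 + 26.31) = 0.03661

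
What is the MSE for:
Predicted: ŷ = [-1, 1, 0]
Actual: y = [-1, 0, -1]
MSE = 0.6667

MSE = (1/3)((-1--1)² + (1-0)² + (0--1)²) = (1/3)(0 + 1 + 1) = 0.6667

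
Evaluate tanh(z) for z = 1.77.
0.9436

tanh(1.77) = (e^(1.77) - e^(-1.77))/(e^(1.77) + e^(-1.77)) = 0.9436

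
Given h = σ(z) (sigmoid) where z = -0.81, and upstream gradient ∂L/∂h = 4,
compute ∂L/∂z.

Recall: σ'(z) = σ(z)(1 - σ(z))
∂L/∂z = 0.8524

σ(-0.81) = 0.3079
σ'(-0.81) = σ(-0.81)(1 - σ(-0.81)) = 0.3079 × 0.6921 = 0.2131
∂L/∂z = ∂L/∂h · σ'(z) = 4 × 0.2131 = 0.8524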